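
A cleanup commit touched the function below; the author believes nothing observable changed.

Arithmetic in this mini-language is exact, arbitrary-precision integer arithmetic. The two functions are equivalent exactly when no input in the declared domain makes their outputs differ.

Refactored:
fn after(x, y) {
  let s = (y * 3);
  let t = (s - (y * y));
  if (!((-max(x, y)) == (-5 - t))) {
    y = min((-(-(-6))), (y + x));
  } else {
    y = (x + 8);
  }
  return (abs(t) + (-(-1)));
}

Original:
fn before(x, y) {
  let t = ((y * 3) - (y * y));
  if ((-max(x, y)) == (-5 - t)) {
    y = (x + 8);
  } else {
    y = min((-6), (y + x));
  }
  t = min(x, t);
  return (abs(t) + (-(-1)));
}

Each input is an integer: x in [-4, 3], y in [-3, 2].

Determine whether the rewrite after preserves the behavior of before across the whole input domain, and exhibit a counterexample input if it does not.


Not equivalent: x=-4, y=0 separates them (5 vs 1).
before: t becomes 0; next ((-max(x, y)) == (-5 - t)) evaluates to false; next y becomes -6; next t becomes -4; next final value 5
after: s becomes 0; next t becomes 0; next (!((-max(x, y)) == (-5 - t))) evaluates to true; next y becomes -6; next final value 1
verdict: not equivalent; witness: x=-4, y=0


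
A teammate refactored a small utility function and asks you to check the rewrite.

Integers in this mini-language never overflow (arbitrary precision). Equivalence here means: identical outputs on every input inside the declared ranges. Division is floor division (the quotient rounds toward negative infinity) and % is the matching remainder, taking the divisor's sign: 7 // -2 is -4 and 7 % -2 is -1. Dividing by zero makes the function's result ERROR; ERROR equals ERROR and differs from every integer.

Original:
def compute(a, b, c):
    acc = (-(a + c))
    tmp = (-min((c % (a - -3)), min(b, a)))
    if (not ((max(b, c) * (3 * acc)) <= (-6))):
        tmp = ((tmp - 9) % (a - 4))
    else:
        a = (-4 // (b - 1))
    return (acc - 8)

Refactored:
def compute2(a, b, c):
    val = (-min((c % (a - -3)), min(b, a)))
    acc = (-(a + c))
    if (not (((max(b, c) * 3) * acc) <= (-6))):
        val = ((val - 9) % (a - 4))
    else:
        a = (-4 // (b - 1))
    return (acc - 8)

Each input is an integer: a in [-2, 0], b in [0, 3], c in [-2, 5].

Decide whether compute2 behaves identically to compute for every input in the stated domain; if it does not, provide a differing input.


This is a faithful refactor — local variable names differ, but the computed results match everywhere.
One worked example (a=-1, b=1, c=-2) — compute: acc := 3 | tmp := 1 | (not ((max(b, c) * (3 * acc)) <= (-6))): true | tmp := -3 | result -5; compute2: val := 1 | acc := 3 | (not (((max(b, c) * 3) * acc) <= (-6))): true | val := -3 | result -5; agreement on -5.
Checked all 96 inputs in the declared domain: the outputs agree on every one.
verdict: equivalent


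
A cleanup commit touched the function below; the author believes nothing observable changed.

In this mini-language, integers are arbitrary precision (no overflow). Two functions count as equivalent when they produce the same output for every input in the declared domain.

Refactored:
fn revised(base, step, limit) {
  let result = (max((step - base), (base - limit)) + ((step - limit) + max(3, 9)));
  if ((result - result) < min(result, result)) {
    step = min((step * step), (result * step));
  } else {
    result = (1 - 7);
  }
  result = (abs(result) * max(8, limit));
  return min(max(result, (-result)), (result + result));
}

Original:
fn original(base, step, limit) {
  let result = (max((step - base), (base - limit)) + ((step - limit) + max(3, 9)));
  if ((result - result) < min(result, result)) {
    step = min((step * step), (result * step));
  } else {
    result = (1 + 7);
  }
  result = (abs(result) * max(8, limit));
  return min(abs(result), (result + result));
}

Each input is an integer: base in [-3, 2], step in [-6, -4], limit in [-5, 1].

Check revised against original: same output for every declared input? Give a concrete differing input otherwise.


Take base=-3, step=-6, limit=0.
original: result = 0; ((result - result) < min(result, result)) -> false; result = 8; result = 64; return 64
revised: result = 0; ((result - result) < min(result, result)) -> false; result = -6; result = 48; return 48
64 vs 48 — the two versions disagree here.
verdict: not equivalent; witness: base=-3, step=-6, limit=0


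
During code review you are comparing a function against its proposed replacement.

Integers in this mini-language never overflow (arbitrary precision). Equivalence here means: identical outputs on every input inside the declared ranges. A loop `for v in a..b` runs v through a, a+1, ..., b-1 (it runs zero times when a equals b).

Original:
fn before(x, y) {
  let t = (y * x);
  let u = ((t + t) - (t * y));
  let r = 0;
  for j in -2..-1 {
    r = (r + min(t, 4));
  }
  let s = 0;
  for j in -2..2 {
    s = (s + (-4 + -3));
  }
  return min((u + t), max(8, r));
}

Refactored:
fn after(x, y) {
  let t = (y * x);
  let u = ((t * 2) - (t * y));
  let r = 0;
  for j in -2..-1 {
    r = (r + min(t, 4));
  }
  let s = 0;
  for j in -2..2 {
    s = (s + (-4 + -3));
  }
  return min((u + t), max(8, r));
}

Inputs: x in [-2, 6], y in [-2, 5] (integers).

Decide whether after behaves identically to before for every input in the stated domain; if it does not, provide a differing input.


Comparing the listings, the differences include: constant usage differs; and arithmetic usage differs.
Spot check at x=3, y=0 — before: t=0, then u=0, then r=0, then (j=-2), then r=0, then s=0, then (j=-2), then s=-7, then (j=-1), then s=-14, then (j=0), then s=-21, then (j=1), then s=-28, then returns 0. after: t=0, then u=0, then r=0, then (j=-2), then r=0, then s=0, then (j=-2), then s=-7, then (j=-1), then s=-14, then (j=0), then s=-21, then (j=1), then s=-28, then returns 0. Both give 0.
Sweeping the whole domain (72 inputs) finds no disagreement.
verdict: equivalent


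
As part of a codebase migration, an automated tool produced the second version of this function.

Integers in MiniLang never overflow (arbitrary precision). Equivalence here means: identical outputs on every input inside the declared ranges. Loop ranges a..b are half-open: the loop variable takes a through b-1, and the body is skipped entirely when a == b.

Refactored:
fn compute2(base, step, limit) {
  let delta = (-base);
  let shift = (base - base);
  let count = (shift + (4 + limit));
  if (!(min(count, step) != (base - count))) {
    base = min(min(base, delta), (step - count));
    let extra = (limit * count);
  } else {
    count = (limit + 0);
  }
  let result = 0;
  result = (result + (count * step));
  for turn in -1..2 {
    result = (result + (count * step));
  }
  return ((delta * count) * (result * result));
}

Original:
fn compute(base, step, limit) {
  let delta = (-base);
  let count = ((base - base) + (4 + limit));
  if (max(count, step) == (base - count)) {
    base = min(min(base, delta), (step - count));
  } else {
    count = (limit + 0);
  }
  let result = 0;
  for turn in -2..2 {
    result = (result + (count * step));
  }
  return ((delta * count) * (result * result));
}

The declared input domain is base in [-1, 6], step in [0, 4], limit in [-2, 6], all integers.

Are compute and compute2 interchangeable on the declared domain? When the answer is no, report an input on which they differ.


Run the pair on base=3, step=1, limit=-2.
compute: delta := -3 | count := 2 | (max(count, step) == (base - count)): false | count := -2 | result := 0 | iter turn=-2: | result := -2 | iter turn=-1: | result := -4 | iter turn=0: | result := -6 | iter turn=1: | result := -8 | result 384
compute2: delta := -3 | shift := 0 | count := 2 | (!(min(count, step) != (base - count))): true | base := -3 | extra := -4 | result := 0 | result := 2 | iter turn=-1: | result := 4 | iter turn=0: | result := 6 | iter turn=1: | result := 8 | result -384
384 != -384, so the rewrite changes behavior.
verdict: not equivalent; witness: base=3, step=1, limit=-2


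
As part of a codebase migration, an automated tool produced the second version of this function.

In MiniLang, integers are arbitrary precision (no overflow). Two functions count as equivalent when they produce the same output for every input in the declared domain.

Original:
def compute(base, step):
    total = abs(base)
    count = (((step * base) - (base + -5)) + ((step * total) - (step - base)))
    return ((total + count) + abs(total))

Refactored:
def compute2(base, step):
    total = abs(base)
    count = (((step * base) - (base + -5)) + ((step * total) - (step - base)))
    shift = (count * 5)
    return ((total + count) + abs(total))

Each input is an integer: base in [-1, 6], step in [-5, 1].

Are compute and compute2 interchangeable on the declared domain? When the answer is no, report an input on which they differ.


The two versions differ — the changes include arithmetic usage differs, plus statement counts differ, plus constant usage differs, plus local variable names differ.
As a probe, take base=1, step=1: compute runs total becomes 1; next count becomes 6; next final value 8; compute2 runs total becomes 1; next count becomes 6; next shift becomes 30; next final value 8; both end at 8.
Every one of the 56 inputs gives matching results.
verdict: equivalent


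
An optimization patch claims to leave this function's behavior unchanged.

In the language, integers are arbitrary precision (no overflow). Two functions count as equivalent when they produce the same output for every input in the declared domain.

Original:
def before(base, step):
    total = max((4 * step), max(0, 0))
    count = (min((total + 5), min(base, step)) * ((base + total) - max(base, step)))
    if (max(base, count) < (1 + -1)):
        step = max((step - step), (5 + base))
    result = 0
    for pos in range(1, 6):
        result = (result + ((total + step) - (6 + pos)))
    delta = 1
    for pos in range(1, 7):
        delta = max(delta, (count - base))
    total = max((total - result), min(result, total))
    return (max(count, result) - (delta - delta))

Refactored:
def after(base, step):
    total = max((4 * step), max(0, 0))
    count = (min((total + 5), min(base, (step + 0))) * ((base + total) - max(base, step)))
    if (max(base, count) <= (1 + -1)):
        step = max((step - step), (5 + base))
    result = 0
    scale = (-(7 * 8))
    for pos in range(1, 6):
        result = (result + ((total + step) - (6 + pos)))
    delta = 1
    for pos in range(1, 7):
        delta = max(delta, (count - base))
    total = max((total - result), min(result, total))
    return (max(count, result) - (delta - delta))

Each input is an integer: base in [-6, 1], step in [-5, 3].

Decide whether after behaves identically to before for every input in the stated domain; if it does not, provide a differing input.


There is a counterexample at base=-6, step=2: 5 on one side, 0 on the other.
before: total=8, then count=0, then (max(base, count) < (1 + -1)) is false, then result=0, then (pos=1), then result=3, then (pos=2), then result=5, then (pos=3), then result=6, then (pos=4), then result=6, then (pos=5), then result=5, then delta=1, then (pos=1), then delta=6, then (pos=2), then delta=6, then (pos=3), then delta=6, then (pos=4), then delta=6, then (pos=5), then delta=6, then (pos=6), then delta=6, then total=5, then returns 5
after: total=8, then count=0, then (max(base, count) <= (1 + -1)) is true, then step=0, then result=0, then scale=-56, then (pos=1), then result=1, then (pos=2), then result=1, then (pos=3), then result=0, then (pos=4), then result=-2, then (pos=5), then result=-5, then delta=1, then (pos=1), then delta=6, then (pos=2), then delta=6, then (pos=3), then delta=6, then (pos=4), then delta=6, then (pos=5), then delta=6, then (pos=6), then delta=6, then total=13, then returns 0
verdict: not equivalent; witness: base=-6, step=2


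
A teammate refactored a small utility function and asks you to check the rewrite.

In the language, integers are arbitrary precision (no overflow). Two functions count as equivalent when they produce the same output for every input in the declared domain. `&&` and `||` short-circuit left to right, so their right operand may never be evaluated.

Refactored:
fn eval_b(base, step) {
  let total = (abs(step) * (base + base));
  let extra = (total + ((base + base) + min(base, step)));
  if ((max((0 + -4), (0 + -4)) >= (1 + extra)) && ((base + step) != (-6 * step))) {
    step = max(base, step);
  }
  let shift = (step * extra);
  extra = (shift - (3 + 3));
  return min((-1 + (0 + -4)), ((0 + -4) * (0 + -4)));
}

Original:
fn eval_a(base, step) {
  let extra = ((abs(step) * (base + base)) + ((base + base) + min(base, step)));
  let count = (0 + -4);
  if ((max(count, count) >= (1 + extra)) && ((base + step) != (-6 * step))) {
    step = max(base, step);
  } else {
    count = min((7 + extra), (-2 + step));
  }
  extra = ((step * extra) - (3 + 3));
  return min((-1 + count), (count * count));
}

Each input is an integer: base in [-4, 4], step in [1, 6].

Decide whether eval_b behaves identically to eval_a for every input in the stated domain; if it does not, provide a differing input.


Input base=0, step=1: -2 from eval_a versus -5 from eval_b.
verdict: not equivalent; witness: base=0, step=1


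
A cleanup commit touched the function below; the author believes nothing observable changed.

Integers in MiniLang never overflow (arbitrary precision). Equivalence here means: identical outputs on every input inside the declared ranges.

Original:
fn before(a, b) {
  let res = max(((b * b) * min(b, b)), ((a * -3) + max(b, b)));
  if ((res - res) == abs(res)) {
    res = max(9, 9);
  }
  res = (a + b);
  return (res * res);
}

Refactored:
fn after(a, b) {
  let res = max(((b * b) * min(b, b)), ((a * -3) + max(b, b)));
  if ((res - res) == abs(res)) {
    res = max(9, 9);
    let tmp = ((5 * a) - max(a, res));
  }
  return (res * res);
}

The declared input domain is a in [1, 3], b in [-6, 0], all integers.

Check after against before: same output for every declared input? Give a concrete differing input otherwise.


These are not equivalent — on a=1, b=-6 the outputs split (25 vs 81).
before: res=-9, then ((res - res) == abs(res)) is false, then res=-5, then returns 25
after: res=-9, then ((res - res) == abs(res)) is false, then returns 81
verdict: not equivalent; witness: a=1, b=-6


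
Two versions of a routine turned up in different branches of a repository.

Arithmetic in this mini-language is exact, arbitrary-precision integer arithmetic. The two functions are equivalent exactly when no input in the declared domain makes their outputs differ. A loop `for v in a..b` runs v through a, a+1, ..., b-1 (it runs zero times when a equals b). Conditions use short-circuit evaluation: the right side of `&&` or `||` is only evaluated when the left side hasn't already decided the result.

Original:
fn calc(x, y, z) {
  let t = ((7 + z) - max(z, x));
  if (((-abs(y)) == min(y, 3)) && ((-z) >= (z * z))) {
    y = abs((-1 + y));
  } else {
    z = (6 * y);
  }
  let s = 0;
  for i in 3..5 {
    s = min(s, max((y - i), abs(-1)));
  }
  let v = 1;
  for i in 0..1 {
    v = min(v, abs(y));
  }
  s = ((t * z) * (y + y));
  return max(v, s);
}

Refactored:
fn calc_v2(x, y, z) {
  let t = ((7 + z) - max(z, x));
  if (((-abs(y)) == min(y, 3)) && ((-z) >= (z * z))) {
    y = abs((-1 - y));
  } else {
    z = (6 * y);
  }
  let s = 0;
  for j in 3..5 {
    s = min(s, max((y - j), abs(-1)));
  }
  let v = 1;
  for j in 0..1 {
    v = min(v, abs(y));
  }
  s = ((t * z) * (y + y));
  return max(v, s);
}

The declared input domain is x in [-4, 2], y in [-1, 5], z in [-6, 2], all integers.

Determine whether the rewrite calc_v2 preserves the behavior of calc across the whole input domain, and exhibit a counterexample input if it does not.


Take x=-4, y=-1, z=-1.
calc: t becomes 7; next (((-abs(y)) == min(y, 3)) && ((-z) >= (z * z))) evaluates to true; next y becomes 2; next s becomes 0; next at i=3:; next s becomes 0; next at i=4:; next s becomes 0; next v becomes 1; next at i=0:; next v becomes 1; next s becomes -28; next final value 1
calc_v2: t becomes 7; next (((-abs(y)) == min(y, 3)) && ((-z) >= (z * z))) evaluates to true; next y becomes 0; next s becomes 0; next at j=3:; next s becomes 0; next at j=4:; next s becomes 0; next v becomes 1; next at j=0:; next v becomes 0; next s becomes 0; next final value 0
1 != 0, so the rewrite changes behavior.
verdict: not equivalent; witness: x=-4, y=-1, z=-1


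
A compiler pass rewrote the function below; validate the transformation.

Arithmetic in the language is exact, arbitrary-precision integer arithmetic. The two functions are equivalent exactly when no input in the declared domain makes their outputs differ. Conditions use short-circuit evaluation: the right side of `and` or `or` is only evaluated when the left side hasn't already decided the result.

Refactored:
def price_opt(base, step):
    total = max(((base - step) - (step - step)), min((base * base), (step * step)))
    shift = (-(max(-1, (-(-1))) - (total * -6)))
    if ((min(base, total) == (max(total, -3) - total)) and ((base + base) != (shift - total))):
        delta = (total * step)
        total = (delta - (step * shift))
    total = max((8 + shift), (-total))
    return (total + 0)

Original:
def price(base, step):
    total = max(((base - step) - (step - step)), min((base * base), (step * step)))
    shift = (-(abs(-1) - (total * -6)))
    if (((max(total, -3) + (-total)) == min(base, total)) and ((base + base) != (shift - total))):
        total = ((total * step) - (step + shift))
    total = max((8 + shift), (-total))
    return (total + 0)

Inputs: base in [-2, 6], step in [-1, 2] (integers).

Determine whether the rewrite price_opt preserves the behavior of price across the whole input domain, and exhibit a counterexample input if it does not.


Run the pair on base=0, step=-1.
price: total=1, then shift=-7, then (((max(total, -3) + (-total)) == min(base, total)) and ((base + base) != (shift - total))) is true, then total=7, then total=1, then returns 1
price_opt: total=1, then shift=-7, then ((min(base, total) == (max(total, -3) - total)) and ((base + base) != (shift - total))) is true, then delta=-1, then total=-8, then total=8, then returns 8
1 and 8 differ, so these are not the same function on this domain.
verdict: not equivalent; witness: base=0, step=-1


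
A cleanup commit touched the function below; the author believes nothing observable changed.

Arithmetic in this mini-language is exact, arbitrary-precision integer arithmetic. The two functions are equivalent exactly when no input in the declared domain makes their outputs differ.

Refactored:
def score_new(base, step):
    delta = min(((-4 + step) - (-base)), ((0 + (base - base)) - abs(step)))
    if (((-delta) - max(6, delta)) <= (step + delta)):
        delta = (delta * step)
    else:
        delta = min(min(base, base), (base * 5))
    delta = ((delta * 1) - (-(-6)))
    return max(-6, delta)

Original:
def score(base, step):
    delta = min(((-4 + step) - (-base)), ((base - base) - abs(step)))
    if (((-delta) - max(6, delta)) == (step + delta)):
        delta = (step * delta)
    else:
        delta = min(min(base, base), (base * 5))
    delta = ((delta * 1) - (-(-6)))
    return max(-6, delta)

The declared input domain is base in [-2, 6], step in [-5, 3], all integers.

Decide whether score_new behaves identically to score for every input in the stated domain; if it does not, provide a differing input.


There is a counterexample at base=1, step=1: -5 on one side, -6 on the other.
score: delta becomes -2; next (((-delta) - max(6, delta)) == (step + delta)) evaluates to false; next delta becomes 1; next delta becomes -5; next final value -5
score_new: delta becomes -2; next (((-delta) - max(6, delta)) <= (step + delta)) evaluates to true; next delta becomes -2; next delta becomes -8; next final value -6
verdict: not equivalent; witness: base=1, step=1


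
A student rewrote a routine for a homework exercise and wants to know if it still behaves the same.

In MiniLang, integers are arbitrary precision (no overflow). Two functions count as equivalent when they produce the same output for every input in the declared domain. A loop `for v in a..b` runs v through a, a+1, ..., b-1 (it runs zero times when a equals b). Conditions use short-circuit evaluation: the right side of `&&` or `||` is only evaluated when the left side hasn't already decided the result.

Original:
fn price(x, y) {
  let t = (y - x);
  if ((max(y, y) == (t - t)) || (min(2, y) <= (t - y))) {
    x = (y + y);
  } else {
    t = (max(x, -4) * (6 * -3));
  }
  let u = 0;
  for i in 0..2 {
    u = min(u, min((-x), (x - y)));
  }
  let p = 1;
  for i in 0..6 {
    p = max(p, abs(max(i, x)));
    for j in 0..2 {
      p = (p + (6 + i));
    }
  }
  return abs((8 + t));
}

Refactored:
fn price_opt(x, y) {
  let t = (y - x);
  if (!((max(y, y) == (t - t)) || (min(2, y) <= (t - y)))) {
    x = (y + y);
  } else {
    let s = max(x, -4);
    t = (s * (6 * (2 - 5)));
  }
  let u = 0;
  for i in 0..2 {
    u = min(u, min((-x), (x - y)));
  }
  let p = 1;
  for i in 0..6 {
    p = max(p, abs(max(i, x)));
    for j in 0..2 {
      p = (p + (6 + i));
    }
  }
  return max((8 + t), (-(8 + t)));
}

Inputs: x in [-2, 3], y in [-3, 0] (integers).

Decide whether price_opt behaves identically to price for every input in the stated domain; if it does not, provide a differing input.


Input x=-2, y=-3: 7 from price versus 44 from price_opt.
verdict: not equivalent; witness: x=-2, y=-3


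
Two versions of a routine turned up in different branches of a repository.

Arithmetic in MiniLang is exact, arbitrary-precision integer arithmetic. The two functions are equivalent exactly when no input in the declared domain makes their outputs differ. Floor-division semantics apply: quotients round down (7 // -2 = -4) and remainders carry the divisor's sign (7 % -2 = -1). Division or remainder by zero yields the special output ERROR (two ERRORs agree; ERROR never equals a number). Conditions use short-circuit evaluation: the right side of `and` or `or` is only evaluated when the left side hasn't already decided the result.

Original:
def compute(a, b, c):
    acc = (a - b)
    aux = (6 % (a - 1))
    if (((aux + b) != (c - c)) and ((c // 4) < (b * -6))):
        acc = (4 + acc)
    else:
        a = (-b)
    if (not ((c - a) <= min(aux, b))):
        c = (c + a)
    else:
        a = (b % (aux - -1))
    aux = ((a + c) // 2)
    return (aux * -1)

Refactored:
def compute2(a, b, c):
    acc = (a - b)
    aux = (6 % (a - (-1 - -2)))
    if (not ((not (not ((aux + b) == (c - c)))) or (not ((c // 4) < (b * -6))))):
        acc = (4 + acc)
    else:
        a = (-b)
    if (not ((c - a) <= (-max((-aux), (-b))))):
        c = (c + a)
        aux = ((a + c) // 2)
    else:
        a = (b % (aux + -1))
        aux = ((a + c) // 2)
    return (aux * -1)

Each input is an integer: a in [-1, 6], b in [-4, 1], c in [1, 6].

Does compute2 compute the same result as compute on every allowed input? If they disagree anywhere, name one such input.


Evaluate both at a=5, b=-4, c=1.
compute: acc := 9 | aux := 2 | (((aux + b) != (c - c)) and ((c // 4) < (b * -6))): true | acc := 13 | (not ((c - a) <= min(aux, b))): false | a := 2 | aux := 1 | result -1
compute2: acc := 9 | aux := 2 | (not ((not (not ((aux + b) == (c - c)))) or (not ((c // 4) < (b * -6))))): true | acc := 13 | (not ((c - a) <= (-max((-aux), (-b))))): false | a := 0 | aux := 0 | result 0
-1 against 0: the behavior changed.
verdict: not equivalent; witness: a=5, b=-4, c=1


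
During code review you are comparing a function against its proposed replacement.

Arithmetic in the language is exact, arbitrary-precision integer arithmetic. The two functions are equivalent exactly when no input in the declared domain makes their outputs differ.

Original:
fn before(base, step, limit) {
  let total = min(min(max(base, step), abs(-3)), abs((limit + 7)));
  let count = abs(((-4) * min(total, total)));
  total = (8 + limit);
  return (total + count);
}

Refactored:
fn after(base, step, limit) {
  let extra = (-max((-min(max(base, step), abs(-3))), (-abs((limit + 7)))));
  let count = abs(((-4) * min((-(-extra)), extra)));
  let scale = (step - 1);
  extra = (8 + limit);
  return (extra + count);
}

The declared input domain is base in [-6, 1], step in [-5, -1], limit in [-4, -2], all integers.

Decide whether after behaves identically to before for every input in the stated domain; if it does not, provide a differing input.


This is a faithful refactor — min/max/abs usage differs; local variable names differ; arithmetic usage differs; constant usage differs; statement counts differ, but the computed results match everywhere.
One worked example (base=-5, step=-3, limit=-3) — before: total = -3; count = 12; total = 5; return 17; after: extra = -3; count = 12; scale = -4; extra = 5; return 17; agreement on 17.
Sweeping the whole domain (120 inputs) finds no disagreement.
verdict: equivalent


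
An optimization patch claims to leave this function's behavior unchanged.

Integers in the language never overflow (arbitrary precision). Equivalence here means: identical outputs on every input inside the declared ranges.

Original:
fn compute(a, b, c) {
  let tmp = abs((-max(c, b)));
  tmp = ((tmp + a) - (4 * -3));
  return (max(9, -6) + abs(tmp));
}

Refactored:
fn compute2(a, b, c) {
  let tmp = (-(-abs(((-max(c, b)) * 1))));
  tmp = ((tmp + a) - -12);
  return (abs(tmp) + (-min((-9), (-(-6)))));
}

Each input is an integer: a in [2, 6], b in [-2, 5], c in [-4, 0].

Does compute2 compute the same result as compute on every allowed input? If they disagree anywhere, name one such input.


This is a faithful refactor — constant usage differs; also min/max/abs usage differs, but the computed results match everywhere.
As a probe, take a=5, b=4, c=-4: compute runs tmp=4, then tmp=21, then returns 30; compute2 runs tmp=4, then tmp=21, then returns 30; both end at 30.
Across all 200 domain points the two functions coincide.
verdict: equivalent


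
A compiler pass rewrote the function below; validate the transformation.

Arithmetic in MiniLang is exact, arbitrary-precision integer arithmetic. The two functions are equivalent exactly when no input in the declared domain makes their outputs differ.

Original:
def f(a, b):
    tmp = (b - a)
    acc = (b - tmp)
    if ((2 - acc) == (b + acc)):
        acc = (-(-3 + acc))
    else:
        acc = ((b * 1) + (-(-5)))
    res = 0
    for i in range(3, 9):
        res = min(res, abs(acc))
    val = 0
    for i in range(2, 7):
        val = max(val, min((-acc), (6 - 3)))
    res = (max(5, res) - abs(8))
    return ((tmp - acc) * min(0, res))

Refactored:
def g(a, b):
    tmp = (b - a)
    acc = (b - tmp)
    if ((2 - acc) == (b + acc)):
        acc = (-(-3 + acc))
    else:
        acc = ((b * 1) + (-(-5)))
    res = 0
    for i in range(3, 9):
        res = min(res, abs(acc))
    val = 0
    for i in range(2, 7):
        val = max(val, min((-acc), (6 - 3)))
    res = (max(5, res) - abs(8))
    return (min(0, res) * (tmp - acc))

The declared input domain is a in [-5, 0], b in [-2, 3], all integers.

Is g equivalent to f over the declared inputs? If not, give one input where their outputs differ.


Comparing the listings, the differences include: same computation, different form.
Spot check at a=-4, b=0 — f: tmp := 4 | acc := -4 | ((2 - acc) == (b + acc)): false | acc := 5 | res := 0 | iter i=3: | res := 0 | iter i=4: | res := 0 | iter i=5: | res := 0 | iter i=6: | res := 0 | iter i=7: | res := 0 | iter i=8: | res := 0 | val := 0 | iter i=2: | val := 0 | iter i=3: | val := 0 | iter i=4: | val := 0 | iter i=5: | val := 0 | iter i=6: | val := 0 | res := -3 | result 3. g: tmp := 4 | acc := -4 | ((2 - acc) == (b + acc)): false | acc := 5 | res := 0 | iter i=3: | res := 0 | iter i=4: | res := 0 | iter i=5: | res := 0 | iter i=6: | res := 0 | iter i=7: | res := 0 | iter i=8: | res := 0 | val := 0 | iter i=2: | val := 0 | iter i=3: | val := 0 | iter i=4: | val := 0 | iter i=5: | val := 0 | iter i=6: | val := 0 | res := -3 | result 3. Both give 3.
Sweeping the whole domain (36 inputs) finds no disagreement.
verdict: equivalent


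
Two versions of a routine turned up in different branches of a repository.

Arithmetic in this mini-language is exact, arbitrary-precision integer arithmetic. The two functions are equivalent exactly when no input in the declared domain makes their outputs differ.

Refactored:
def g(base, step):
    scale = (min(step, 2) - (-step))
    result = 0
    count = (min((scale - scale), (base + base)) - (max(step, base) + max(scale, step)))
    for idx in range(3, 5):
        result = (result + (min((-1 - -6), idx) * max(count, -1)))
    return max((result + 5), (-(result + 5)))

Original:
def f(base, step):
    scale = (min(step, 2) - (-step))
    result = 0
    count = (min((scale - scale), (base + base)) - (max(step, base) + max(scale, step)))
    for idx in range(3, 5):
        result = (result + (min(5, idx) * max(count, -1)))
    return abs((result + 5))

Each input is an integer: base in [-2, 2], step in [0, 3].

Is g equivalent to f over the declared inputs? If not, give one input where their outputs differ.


Comparing the listings, the differences include: min/max/abs usage differs, plus arithmetic usage differs, plus constant usage differs.
One worked example (base=0, step=2) — f: scale=4, then result=0, then count=-6, then (idx=3), then result=-3, then (idx=4), then result=-7, then returns 2; g: scale=4, then result=0, then count=-6, then (idx=3), then result=-3, then (idx=4), then result=-7, then returns 2; agreement on 2.
Checked all 20 inputs in the declared domain: the outputs agree on every one.
verdict: equivalent


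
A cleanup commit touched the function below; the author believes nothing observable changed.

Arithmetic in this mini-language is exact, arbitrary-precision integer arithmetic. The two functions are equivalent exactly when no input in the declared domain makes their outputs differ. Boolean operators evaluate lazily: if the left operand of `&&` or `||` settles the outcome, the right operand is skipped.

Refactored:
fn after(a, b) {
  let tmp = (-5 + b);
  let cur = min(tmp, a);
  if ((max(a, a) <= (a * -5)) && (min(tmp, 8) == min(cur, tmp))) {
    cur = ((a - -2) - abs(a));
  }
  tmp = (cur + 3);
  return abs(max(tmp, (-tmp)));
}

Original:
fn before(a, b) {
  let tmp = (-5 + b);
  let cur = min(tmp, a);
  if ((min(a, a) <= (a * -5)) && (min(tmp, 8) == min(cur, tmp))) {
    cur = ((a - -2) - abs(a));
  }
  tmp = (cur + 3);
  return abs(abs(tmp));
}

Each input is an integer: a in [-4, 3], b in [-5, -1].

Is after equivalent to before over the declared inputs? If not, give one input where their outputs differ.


The one real change (`min(a, a)` became `max(a, a)`) has no effect anywhere in the declared ranges.
One worked example (a=-1, b=-2) — before: tmp=-7, then cur=-7, then ((min(a, a) <= (a * -5)) && (min(tmp, 8) == min(cur, tmp))) is true, then cur=0, then tmp=3, then returns 3; after: tmp=-7, then cur=-7, then ((max(a, a) <= (a * -5)) && (min(tmp, 8) == min(cur, tmp))) is true, then cur=0, then tmp=3, then returns 3; agreement on 3.
Sweeping the whole domain (40 inputs) finds no disagreement.
verdict: equivalent


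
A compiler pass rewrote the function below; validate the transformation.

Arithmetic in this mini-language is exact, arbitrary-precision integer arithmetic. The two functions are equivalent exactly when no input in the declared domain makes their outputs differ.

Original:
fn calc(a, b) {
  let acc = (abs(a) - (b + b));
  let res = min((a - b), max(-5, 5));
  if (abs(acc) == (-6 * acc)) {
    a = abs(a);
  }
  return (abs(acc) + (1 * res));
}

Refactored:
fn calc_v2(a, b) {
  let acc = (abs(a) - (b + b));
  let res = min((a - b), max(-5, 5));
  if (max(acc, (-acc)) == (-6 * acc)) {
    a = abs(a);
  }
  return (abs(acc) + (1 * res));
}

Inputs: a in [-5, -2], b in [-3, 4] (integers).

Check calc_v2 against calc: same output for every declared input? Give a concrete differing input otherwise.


Reading the diff, among the changes: min/max/abs usage differs.
One worked example (a=-3, b=-3) — calc: acc := 9 | res := 0 | (abs(acc) == (-6 * acc)): false | result 9; calc_v2: acc := 9 | res := 0 | (max(acc, (-acc)) == (-6 * acc)): false | result 9; agreement on 9.
Every one of the 32 inputs gives matching results.
verdict: equivalent


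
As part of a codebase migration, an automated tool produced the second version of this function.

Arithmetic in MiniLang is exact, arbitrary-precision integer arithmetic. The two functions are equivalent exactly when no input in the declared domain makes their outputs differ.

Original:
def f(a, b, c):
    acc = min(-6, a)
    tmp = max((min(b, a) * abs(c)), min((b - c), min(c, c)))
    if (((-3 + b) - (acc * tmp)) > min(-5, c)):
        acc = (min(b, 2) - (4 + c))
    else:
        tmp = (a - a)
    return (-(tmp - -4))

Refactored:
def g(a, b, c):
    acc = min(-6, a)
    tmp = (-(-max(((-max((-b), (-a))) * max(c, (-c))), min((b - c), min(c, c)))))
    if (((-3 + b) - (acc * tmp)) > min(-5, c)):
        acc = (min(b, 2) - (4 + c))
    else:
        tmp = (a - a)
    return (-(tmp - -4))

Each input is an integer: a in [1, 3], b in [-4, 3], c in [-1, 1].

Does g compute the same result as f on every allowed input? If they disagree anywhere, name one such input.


The two versions differ — the changes include min/max/abs usage differs.
Tracing a=2, b=0, c=-1: f: acc becomes -6; next tmp becomes 0; next (((-3 + b) - (acc * tmp)) > min(-5, c)) evaluates to true; next acc becomes -3; next final value -4 | g: acc becomes -6; next tmp becomes 0; next (((-3 + b) - (acc * tmp)) > min(-5, c)) evaluates to true; next acc becomes -3; next final value -4 — matching result -4.
Sweeping the whole domain (72 inputs) finds no disagreement.
verdict: equivalent


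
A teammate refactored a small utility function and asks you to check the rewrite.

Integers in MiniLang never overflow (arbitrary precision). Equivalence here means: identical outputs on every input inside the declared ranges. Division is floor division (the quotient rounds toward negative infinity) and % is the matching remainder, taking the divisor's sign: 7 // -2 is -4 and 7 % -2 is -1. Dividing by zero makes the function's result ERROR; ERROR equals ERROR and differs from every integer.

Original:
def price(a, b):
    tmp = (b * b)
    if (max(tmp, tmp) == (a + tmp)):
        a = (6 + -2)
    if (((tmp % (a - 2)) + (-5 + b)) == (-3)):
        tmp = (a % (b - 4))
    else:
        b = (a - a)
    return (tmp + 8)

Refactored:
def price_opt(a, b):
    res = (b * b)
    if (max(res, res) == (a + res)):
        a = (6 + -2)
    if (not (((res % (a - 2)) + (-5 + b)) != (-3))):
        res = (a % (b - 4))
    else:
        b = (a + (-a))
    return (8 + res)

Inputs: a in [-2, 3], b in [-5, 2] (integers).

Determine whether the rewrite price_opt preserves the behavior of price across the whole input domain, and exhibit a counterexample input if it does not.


Behavior is preserved: although boolean connective usage differs; arithmetic usage differs; comparison usage differs; local variable names differ, the outputs never diverge.
One worked example (a=3, b=0) — price: tmp := 0 | (max(tmp, tmp) == (a + tmp)): false | (((tmp % (a - 2)) + (-5 + b)) == (-3)): false | b := 0 | result 8; price_opt: res := 0 | (max(res, res) == (a + res)): false | (not (((res % (a - 2)) + (-5 + b)) != (-3))): false | b := 0 | result 8; agreement on 8.
Across all 48 domain points the two functions coincide.
verdict: equivalent


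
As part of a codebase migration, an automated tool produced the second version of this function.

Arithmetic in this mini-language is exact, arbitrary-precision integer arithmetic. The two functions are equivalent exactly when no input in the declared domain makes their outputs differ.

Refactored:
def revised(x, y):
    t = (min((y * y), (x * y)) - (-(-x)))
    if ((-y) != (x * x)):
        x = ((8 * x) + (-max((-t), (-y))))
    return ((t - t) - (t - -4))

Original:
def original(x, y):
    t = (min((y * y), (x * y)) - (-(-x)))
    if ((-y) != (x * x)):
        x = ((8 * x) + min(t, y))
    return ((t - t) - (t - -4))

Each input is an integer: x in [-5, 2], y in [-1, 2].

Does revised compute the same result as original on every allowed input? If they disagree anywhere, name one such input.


Differences: min/max/abs usage differs — yet all 32 inputs agree.
verdict: equivalent


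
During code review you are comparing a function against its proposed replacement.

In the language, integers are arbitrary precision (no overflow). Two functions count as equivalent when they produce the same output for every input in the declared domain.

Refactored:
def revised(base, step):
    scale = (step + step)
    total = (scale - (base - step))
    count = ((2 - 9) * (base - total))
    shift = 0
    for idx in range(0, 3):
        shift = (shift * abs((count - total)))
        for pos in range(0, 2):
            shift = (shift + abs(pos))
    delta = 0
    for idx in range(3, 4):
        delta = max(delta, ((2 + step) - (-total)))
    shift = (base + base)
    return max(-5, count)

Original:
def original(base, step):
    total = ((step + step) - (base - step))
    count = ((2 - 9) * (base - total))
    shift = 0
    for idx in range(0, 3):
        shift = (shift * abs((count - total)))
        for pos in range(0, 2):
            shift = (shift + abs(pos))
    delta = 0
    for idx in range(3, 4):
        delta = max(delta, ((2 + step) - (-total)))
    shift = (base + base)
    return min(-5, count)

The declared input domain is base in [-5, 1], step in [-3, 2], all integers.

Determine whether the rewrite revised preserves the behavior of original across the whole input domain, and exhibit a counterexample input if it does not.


The rewrite breaks on base=-5, step=-3, where the results are -5 and 7.
original: total := -4 | count := 7 | shift := 0 | iter idx=0: | shift := 0 | iter pos=0: | shift := 0 | iter pos=1: | shift := 1 | iter idx=1: | shift := 11 | iter pos=0: | shift := 11 | iter pos=1: | shift := 12 | iter idx=2: | shift := 132 | iter pos=0: | shift := 132 | iter pos=1: | shift := 133 | delta := 0 | iter idx=3: | delta := 0 | shift := -10 | result -5
revised: scale := -6 | total := -4 | count := 7 | shift := 0 | iter idx=0: | shift := 0 | iter pos=0: | shift := 0 | iter pos=1: | shift := 1 | iter idx=1: | shift := 11 | iter pos=0: | shift := 11 | iter pos=1: | shift := 12 | iter idx=2: | shift := 132 | iter pos=0: | shift := 132 | iter pos=1: | shift := 133 | delta := 0 | iter idx=3: | delta := 0 | shift := -10 | result 7
verdict: not equivalent; witness: base=-5, step=-3


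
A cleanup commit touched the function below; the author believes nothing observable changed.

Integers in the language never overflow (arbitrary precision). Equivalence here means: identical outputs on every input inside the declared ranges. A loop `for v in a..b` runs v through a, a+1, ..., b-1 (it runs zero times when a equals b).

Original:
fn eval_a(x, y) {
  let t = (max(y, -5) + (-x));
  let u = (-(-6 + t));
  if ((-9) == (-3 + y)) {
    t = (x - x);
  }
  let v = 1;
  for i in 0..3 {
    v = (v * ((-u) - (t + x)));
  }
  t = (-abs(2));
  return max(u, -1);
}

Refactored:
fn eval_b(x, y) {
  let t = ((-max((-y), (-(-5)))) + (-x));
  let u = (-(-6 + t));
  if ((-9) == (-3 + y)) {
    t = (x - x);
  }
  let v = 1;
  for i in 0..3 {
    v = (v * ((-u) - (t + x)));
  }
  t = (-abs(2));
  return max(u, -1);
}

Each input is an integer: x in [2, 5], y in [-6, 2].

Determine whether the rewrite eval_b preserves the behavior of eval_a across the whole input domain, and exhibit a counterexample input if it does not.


Consider the input x=2, y=-6.
eval_a: t becomes -7; next u becomes 13; next ((-9) == (-3 + y)) evaluates to true; next t becomes 0; next v becomes 1; next at i=0:; next v becomes -15; next at i=1:; next v becomes 225; next at i=2:; next v becomes -3375; next t becomes -2; next final value 13
eval_b: t becomes -8; next u becomes 14; next ((-9) == (-3 + y)) evaluates to true; next t becomes 0; next v becomes 1; next at i=0:; next v becomes -16; next at i=1:; next v becomes 256; next at i=2:; next v becomes -4096; next t becomes -2; next final value 14
13 != 14, so the rewrite changes behavior.
verdict: not equivalent; witness: x=2, y=-6
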